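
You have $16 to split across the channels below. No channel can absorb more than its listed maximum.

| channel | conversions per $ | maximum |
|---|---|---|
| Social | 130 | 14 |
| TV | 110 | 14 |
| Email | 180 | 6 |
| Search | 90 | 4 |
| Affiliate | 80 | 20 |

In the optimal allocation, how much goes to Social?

Order the channels by conversions per $: Email 180 > Social 130 > TV 110 > Search 90 > Affiliate 80.
Email: +6 to 6 (cap) — 10 left.
Social: +10 (room for 14) → 10. Pool exhausted.

10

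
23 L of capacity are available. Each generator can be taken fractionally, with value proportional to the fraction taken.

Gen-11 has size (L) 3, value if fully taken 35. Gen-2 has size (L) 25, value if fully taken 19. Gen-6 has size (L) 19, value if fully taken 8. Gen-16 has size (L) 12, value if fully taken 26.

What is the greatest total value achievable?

Best value per unit of size first: Gen-11 35/3≈11.7, Gen-16 26/12≈2.17, Gen-2 19/25≈0.76, Gen-6 8/19≈0.421.
Take all of Gen-11 (3 L, value 35) → 20 L left.
Take all of Gen-16 (12 L, value 26) → 8 L left.
8 L left: a 8/25 share of Gen-2 gives 19×8/25 = 6.08.
Total value = 67.08.

67.08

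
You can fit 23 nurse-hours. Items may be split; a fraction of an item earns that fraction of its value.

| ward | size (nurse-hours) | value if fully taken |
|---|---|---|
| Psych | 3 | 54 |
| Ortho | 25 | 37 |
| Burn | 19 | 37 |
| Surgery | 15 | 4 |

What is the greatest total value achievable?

92.48

Best value per unit of size first: Psych 54/3≈18, Burn 37/19≈1.95, Ortho 37/25≈1.48, Surgery 4/15≈0.267.
Psych: take in full, 3 nurse-hours for value 54 → 20 left.
Burn: take in full, 19 nurse-hours for value 37 → 1 left.
Fill the last 1 nurse-hours with part of Ortho: 1/25 of it earns 1.48.
Total value = 92.48.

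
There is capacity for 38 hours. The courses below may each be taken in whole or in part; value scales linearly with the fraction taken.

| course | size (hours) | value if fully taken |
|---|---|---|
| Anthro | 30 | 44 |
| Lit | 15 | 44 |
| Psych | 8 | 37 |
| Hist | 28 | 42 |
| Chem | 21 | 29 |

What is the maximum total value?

103.5

Sort by value density: Psych 37/8≈4.62, Lit 44/15≈2.93, Hist 42/28≈1.5, Anthro 44/30≈1.47, Chem 29/21≈1.38.
Psych: take in full, 8 hours for value 37 → 30 left.
All 15 hours of Lit fit (value 44) → 15 remain.
Only 15 hours remain; take 15/28 of Hist for value 42×15/28 = 22.5.
Total value = 103.5.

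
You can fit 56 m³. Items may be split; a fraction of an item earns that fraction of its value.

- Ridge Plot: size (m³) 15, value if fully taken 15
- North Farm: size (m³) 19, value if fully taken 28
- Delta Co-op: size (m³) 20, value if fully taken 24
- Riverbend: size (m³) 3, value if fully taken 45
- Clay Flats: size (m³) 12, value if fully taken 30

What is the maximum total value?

Best value per unit of size first: Riverbend 45/3≈15, Clay Flats 30/12≈2.5, North Farm 28/19≈1.47, Delta Co-op 24/20≈1.2, Ridge Plot 15/15≈1.
Take all of Riverbend (3 m³, value 45) ; 53 m³ left.
All 12 m³ of Clay Flats fit (value 30) ; 41 remain.
All 19 m³ of North Farm fit (value 28) ; 22 remain.
All 20 m³ of Delta Co-op fit (value 24) ; 2 remain.
2 m³ left: a 2/15 share of Ridge Plot gives 15×2/15 = 2.
Total value = 129.

129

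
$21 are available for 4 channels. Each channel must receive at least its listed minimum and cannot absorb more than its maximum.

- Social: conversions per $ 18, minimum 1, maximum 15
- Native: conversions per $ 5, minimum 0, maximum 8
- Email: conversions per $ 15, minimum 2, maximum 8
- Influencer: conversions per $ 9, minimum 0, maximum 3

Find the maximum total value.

Meeting every minimum uses 1+0+2+0 = 3 $, leaving 18.
Highest conversions per $ first: Social 18 > Email 15 > Influencer 9 > Native 5.
Social: +14 to 15 (cap) ; 4 left.
Email has room for 6 more but only 4 remain, so it gets 6.
Total = 18×15 + 15×6 = 360.

360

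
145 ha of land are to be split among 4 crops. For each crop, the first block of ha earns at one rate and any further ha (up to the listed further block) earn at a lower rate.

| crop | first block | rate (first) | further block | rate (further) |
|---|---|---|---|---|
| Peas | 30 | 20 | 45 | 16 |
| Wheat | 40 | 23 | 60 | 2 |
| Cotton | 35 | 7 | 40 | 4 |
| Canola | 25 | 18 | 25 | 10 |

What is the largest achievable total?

Rank every tier by rate: Wheat/tier1 23 > Peas/tier1 20 > Canola/tier1 18 > Peas/tier2 16 > Canola/tier2 10 > Cotton/tier1 7 > Cotton/tier2 4 > Wheat/tier2 2.
Wheat tier1 at 23: fill all 40 — 105 left.
Peas/tier1 (20): +30 — 75 left.
Canola tier1 at 18: fill all 25 — 50 left.
Peas/tier2 (16): +45 — 5 left.
Canola/tier2: +5 of 25 at 10; pool empty.
Total = 23×40 + 20×30 + 18×25 + 16×45 + 10×5 = 2740.

2740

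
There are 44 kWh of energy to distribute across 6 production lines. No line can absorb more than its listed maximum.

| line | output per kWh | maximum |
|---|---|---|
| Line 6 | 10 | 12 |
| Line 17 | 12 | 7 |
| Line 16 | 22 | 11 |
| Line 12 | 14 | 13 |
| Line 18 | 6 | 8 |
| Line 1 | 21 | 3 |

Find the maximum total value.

Order the production lines by output per kWh: Line 16 22 > Line 1 21 > Line 12 14 > Line 17 12 > Line 6 10 > Line 18 6.
Line 16 takes 11 to reach its cap of 11 — 33 left.
Give Line 1 3 to hit its cap of 3 — 30 left.
Give Line 12 13 to hit its cap of 13 — 17 left.
Line 17 takes 7 to reach its cap of 7 — 10 left.
Line 6: +10 (room for 12) → 10. Pool exhausted.
Total = 10×10 + 12×7 + 22×11 + 14×13 + 21×3 = 671.

671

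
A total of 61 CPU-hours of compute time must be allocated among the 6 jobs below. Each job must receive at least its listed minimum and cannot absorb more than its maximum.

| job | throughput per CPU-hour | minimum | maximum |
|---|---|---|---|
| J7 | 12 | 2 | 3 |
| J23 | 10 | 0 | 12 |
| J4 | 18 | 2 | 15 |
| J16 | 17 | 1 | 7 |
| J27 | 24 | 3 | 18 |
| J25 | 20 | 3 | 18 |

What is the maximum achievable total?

1217

Meeting every minimum uses 2+0+2+1+3+3 = 11 CPU-hours, leaving 50.
Rank by throughput per CPU-hour: J27 24 > J25 20 > J4 18 > J16 17 > J7 12 > J23 10.
J27: +15 to 18 (cap) — 35 left.
J25: +15 to 18 (cap) — 20 left.
Give J4 13 more to hit its cap of 15 — 7 left.
J16: +6 to 7 (cap) — 1 left.
J7: +1 to 3 (cap) — 0 left.
Total = 12×3 + 18×15 + 17×7 + 24×18 + 20×18 = 1217.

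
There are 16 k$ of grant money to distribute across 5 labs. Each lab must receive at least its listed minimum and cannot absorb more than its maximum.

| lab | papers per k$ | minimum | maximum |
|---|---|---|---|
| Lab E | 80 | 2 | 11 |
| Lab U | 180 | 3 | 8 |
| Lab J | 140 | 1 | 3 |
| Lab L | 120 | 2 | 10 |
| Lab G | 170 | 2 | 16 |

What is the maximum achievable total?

2490

Meeting every minimum uses 2+3+1+2+2 = 10 k$, leaving 6.
Rank by papers per k$: Lab U 180 > Lab G 170 > Lab J 140 > Lab L 120 > Lab E 80.
Give Lab U 5 more to hit its cap of 8 ; 1 left.
Only 1 left; Lab G takes them to reach 3.
Total = 80×2 + 180×8 + 140×1 + 120×2 + 170×3 = 2490.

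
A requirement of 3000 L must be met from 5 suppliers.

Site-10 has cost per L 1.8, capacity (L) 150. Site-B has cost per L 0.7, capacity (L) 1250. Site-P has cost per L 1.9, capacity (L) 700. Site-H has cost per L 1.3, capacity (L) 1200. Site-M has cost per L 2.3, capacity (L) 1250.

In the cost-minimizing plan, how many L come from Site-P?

Fill from the cheapest supplier first.
Site-B (0.7): use full 1250 → 1750 L to go.
Site-H (1.3): use full 1200 → 550 L to go.
Site-10 at 1.8: take all 150 L → 400 still needed.
Site-P (1.9): take the remaining 400 → done.
Site-M: unused.

400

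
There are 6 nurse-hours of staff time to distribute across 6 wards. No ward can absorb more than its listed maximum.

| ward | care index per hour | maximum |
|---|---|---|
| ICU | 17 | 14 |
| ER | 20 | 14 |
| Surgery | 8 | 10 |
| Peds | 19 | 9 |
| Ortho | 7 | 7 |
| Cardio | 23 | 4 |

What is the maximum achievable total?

132

Order the wards by care index per hour: Cardio 23 > ER 20 > Peds 19 > ICU 17 > Surgery 8 > Ortho 7.
Cardio takes 4 to reach its cap of 4 ; 2 left.
ER has room for 14 but only 2 remain, so it gets 2.
Total = 20×2 + 23×4 = 132.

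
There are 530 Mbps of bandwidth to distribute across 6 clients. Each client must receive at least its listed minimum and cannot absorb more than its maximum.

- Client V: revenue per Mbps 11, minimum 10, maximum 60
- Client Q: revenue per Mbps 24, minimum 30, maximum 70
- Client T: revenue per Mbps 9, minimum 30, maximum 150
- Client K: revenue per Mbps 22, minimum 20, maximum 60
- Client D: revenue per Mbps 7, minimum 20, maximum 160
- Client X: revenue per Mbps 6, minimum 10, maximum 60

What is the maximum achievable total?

Meeting every minimum uses 10+30+30+20+20+10 = 120 Mbps, leaving 410.
Rank by revenue per Mbps: Client Q 24 > Client K 22 > Client V 11 > Client T 9 > Client D 7 > Client X 6.
Client Q: +40 to 70 (cap) → 370 left.
Client K takes 40 more to reach its cap of 60 → 330 left.
Client V: +50 to 60 (cap) → 280 left.
Client T takes 120 more to reach its cap of 150 → 160 left.
Give Client D 140 more to hit its cap of 160 → 20 left.
Client X has room for 50 more but only 20 remain, so it gets 30.
Total = 11×60 + 24×70 + 9×150 + 22×60 + 7×160 + 6×30 = 6310.

6310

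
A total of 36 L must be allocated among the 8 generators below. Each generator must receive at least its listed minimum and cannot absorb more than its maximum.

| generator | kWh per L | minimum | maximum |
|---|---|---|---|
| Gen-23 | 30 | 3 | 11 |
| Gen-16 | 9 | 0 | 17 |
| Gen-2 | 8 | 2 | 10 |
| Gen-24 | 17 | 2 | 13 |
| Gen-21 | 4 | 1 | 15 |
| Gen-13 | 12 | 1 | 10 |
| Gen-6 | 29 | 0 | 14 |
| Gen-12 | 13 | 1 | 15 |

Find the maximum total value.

Meeting every minimum uses 3+0+2+2+1+1+0+1 = 10 L, leaving 26.
Highest kWh per L first: Gen-23 30 > Gen-6 29 > Gen-24 17 > Gen-12 13 > Gen-13 12 > Gen-16 9 > Gen-2 8 > Gen-21 4.
Gen-23: +8 to 11 (cap) → 18 left.
Gen-6: +14 to 14 (cap) → 4 left.
Gen-24 has room for 11 more but only 4 remain, so it gets 6.
Total = 30×11 + 8×2 + 17×6 + 4×1 + 12×1 + 29×14 + 13×1 = 883.

883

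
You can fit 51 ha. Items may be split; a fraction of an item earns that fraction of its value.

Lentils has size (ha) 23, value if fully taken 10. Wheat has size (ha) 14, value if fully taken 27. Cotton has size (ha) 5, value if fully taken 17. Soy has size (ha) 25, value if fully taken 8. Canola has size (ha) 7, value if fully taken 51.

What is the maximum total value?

105.64

Rank by value-to-size ratio: Canola 51/7≈7.29, Cotton 17/5≈3.4, Wheat 27/14≈1.93, Lentils 10/23≈0.435, Soy 8/25≈0.32.
Take all of Canola (7 ha, value 51) → 44 ha left.
Cotton: take in full, 5 ha for value 17 → 39 left.
All 14 ha of Wheat fit (value 27) → 25 remain.
Lentils: take in full, 23 ha for value 10 → 2 left.
Fill the last 2 ha with part of Soy: 2/25 of it earns 0.64.
Total value = 105.64.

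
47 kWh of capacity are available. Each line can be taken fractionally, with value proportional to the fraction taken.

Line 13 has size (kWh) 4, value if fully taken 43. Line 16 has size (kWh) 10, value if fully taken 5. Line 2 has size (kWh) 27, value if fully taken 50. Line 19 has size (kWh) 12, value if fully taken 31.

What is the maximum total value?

Rank by value-to-size ratio: Line 13 43/4≈10.8, Line 19 31/12≈2.58, Line 2 50/27≈1.85, Line 16 5/10≈0.5.
Take all of Line 13 (4 kWh, value 43) → 43 kWh left.
Take all of Line 19 (12 kWh, value 31) → 31 kWh left.
All 27 kWh of Line 2 fit (value 50) → 4 remain.
4 kWh left: a 4/10 share of Line 16 gives 5×4/10 = 2.
Total value = 126.

126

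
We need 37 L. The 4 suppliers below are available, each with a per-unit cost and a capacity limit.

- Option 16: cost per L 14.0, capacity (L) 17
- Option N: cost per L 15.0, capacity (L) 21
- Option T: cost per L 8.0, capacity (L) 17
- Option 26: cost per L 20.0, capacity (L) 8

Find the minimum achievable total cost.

419

Fill from the cheapest supplier first.
Take 17 from Option T at 8.0 ; need 20 more.
Option 16 (14.0): use full 17 ; 3 L to go.
Take 3 from Option N at 15.0 to finish.
Option 26: unused.
Cost = 17×8.0 + 17×14.0 + 3×15.0 = 419.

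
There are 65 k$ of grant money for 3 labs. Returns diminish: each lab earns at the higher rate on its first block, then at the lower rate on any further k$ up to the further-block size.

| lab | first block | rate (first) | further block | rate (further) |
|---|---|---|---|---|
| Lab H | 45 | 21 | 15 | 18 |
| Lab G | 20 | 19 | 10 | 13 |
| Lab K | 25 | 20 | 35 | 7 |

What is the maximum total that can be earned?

1345

Treat each block as its own option and order by rate: Lab H/T1 21 > Lab K/T1 20 > Lab G/T1 19 > Lab H/T2 18 > Lab G/T2 13 > Lab K/T2 7.
Lab H/T1 (21): +45 → 20 left.
Lab K/T1: +20 of 25 at 20; pool empty.
Total = 21×45 + 20×20 = 1345.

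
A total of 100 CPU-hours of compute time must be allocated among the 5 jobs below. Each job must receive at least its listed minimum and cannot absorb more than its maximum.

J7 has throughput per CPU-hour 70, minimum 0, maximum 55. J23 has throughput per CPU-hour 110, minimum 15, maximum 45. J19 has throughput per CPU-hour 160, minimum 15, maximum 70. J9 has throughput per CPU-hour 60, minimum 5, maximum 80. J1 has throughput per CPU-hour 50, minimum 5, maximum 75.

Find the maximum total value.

Meeting every minimum uses 0+15+15+5+5 = 40 CPU-hours, leaving 60.
Rank by throughput per CPU-hour: J19 160 > J23 110 > J7 70 > J9 60 > J1 50.
Give J19 55 more to hit its cap of 70 ; 5 left.
J23 has room for 30 more but only 5 remain, so it gets 20.
Total = 110×20 + 160×70 + 60×5 + 50×5 = 13950.

13950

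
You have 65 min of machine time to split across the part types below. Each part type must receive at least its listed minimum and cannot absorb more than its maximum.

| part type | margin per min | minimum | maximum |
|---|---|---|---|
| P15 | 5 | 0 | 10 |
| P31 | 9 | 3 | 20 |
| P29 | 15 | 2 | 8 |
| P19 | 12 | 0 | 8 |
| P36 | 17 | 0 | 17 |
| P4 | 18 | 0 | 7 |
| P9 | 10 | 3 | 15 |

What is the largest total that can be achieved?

Meeting every minimum uses 0+3+2+0+0+0+3 = 8 min, leaving 57.
Rank by margin per min: P4 18 > P36 17 > P29 15 > P19 12 > P9 10 > P31 9 > P15 5.
P4: +7 to 7 (cap) — 50 left.
Give P36 17 more to hit its cap of 17 — 33 left.
Give P29 6 more to hit its cap of 8 — 27 left.
P19: +8 to 8 (cap) — 19 left.
P9 takes 12 more to reach its cap of 15 — 7 left.
P31: +7 (room for 17) → 10. Pool exhausted.
Total = 9×10 + 15×8 + 12×8 + 17×17 + 18×7 + 10×15 = 871.

871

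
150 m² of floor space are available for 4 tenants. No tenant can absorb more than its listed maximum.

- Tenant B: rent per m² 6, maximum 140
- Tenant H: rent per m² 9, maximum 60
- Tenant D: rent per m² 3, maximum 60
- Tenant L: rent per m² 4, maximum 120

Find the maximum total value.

1080

Order the tenants by rent per m²: Tenant H 9 > Tenant B 6 > Tenant L 4 > Tenant D 3.
Tenant H: +60 to 60 (cap) — 90 left.
Tenant B has room for 140 but only 90 remain, so it gets 90.
Total = 6×90 + 9×60 = 1080.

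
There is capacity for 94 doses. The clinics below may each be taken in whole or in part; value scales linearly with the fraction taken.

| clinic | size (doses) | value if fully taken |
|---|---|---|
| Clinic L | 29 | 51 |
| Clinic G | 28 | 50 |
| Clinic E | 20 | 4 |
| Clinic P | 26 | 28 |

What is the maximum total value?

131.2

Sort by value density: Clinic G 50/28≈1.79, Clinic L 51/29≈1.76, Clinic P 28/26≈1.08, Clinic E 4/20≈0.2.
Take all of Clinic G (28 doses, value 50) ; 66 doses left.
Clinic L: take in full, 29 doses for value 51 ; 37 left.
Clinic P: take in full, 26 doses for value 28 ; 11 left.
11 doses left: a 11/20 share of Clinic E gives 4×11/20 = 2.2.
Total value = 131.2.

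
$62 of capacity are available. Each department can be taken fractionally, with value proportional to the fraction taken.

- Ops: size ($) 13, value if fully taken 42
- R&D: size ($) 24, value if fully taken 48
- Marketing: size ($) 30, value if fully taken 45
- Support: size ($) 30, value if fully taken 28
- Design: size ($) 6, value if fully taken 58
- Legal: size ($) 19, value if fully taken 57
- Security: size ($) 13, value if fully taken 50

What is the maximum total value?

Rank by value-to-size ratio: Design 58/6≈9.67, Security 50/13≈3.85, Ops 42/13≈3.23, Legal 57/19≈3, R&D 48/24≈2, Marketing 45/30≈1.5, Support 28/30≈0.933.
Take all of Design (6 $, value 58) — 56 $ left.
Take all of Security (13 $, value 50) — 43 $ left.
Take all of Ops (13 $, value 42) — 30 $ left.
Legal: take in full, 19 $ for value 57 — 11 left.
11 $ left: a 11/24 share of R&D gives 48×11/24 = 22.
Total value = 229.

229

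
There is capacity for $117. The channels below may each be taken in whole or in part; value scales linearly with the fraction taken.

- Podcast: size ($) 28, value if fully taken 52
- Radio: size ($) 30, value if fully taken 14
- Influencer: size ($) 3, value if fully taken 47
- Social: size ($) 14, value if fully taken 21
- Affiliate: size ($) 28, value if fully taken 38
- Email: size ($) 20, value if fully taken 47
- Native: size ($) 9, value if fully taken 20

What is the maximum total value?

232

Best value per unit of size first: Influencer 47/3≈15.7, Email 47/20≈2.35, Native 20/9≈2.22, Podcast 52/28≈1.86, Social 21/14≈1.5, Affiliate 38/28≈1.36, Radio 14/30≈0.467.
Influencer: take in full, 3 $ for value 47 → 114 left.
Email: take in full, 20 $ for value 47 → 94 left.
Take all of Native (9 $, value 20) → 85 $ left.
Podcast: take in full, 28 $ for value 52 → 57 left.
Take all of Social (14 $, value 21) → 43 $ left.
All 28 $ of Affiliate fit (value 38) → 15 remain.
Fill the last 15 $ with part of Radio: 15/30 of it earns 7.
Total value = 232.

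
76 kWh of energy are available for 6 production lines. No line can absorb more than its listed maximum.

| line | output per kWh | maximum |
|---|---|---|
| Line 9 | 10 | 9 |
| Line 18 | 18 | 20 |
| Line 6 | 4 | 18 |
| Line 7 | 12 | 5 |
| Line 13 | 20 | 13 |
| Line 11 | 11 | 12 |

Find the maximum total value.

Order the production lines by output per kWh: Line 13 20 > Line 18 18 > Line 7 12 > Line 11 11 > Line 9 10 > Line 6 4.
Give Line 13 13 to hit its cap of 13 ; 63 left.
Line 18 takes 20 to reach its cap of 20 ; 43 left.
Line 7: +5 to 5 (cap) ; 38 left.
Line 11 takes 12 to reach its cap of 12 ; 26 left.
Line 9: +9 to 9 (cap) ; 17 left.
Only 17 left; Line 6 takes them to reach 17.
Total = 10×9 + 18×20 + 4×17 + 12×5 + 20×13 + 11×12 = 970.

970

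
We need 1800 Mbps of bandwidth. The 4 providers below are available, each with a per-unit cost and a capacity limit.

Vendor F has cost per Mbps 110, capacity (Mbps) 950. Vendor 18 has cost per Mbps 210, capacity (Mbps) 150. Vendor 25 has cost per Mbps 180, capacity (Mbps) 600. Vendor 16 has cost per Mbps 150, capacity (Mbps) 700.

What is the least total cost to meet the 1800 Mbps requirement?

236500

Use providers in increasing cost order.
Vendor F at 110: take all 950 Mbps → 850 still needed.
Take 700 from Vendor 16 at 150 → need 150 more.
Vendor 25 at 180: take 150 of its 600 → requirement met.
Vendor 18: unused.
Cost = 950×110 + 700×150 + 150×180 = 236500.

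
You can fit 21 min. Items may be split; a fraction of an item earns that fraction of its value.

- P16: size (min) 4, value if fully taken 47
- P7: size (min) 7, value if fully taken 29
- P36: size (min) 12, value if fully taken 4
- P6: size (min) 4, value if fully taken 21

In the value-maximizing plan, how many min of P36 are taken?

6

Sort by value density: P16 47/4≈11.8, P6 21/4≈5.25, P7 29/7≈4.14, P36 4/12≈0.333.
All 4 min of P16 fit (value 47) — 17 remain.
All 4 min of P6 fit (value 21) — 13 remain.
All 7 min of P7 fit (value 29) — 6 remain.
6 min left: a 6/12 share of P36 gives 4×6/12 = 2.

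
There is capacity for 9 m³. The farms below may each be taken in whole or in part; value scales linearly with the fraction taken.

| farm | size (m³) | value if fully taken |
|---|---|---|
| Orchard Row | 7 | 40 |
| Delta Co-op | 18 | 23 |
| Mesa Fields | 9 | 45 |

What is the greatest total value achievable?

Rank by value-to-size ratio: Orchard Row 40/7≈5.71, Mesa Fields 45/9≈5, Delta Co-op 23/18≈1.28.
Take all of Orchard Row (7 m³, value 40) ; 2 m³ left.
2 m³ left: a 2/9 share of Mesa Fields gives 45×2/9 = 10.
Total value = 50.

50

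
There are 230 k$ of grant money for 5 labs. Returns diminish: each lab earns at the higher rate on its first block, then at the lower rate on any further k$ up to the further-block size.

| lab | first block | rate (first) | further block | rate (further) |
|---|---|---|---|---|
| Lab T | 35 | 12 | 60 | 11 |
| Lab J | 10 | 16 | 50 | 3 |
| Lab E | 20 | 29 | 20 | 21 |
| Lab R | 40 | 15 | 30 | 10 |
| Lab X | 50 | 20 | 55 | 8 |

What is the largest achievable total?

Rank every tier by rate: Lab E/tier1 29 > Lab E/tier2 21 > Lab X/tier1 20 > Lab J/tier1 16 > Lab R/tier1 15 > Lab T/tier1 12 > Lab T/tier2 11 > Lab R/tier2 10 > Lab X/tier2 8 > Lab J/tier2 3.
Lab E/tier1 (29): +20 ; 210 left.
Fill Lab E tier2 block (20 at 21) ; 190 left.
Lab X/tier1 (20): +50 ; 140 left.
Lab J tier1 at 16: fill all 10 ; 130 left.
Fill Lab R tier1 block (40 at 15) ; 90 left.
Lab T/tier1 (12): +35 ; 55 left.
Lab T/tier2: +55 of 60 at 11; pool empty.
Total = 29×20 + 21×20 + 20×50 + 16×10 + 15×40 + 12×35 + 11×55 = 3785.

3785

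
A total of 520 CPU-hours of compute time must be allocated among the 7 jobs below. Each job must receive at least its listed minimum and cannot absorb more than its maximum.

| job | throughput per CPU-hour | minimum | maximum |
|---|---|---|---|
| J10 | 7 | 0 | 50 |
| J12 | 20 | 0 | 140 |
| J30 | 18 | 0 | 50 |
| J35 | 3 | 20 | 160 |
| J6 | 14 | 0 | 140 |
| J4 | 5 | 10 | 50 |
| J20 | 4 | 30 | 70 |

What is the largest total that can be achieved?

6600

Meeting every minimum uses 0+0+0+20+0+10+30 = 60 CPU-hours, leaving 460.
Highest throughput per CPU-hour first: J12 20 > J30 18 > J6 14 > J10 7 > J4 5 > J20 4 > J35 3.
J12 takes 140 more to reach its cap of 140 — 320 left.
Give J30 50 more to hit its cap of 50 — 270 left.
J6: +140 to 140 (cap) — 130 left.
J10 takes 50 more to reach its cap of 50 — 80 left.
Give J4 40 more to hit its cap of 50 — 40 left.
J20: +40 to 70 (cap) — 0 left.
Total = 7×50 + 20×140 + 18×50 + 3×20 + 14×140 + 5×50 + 4×70 = 6600.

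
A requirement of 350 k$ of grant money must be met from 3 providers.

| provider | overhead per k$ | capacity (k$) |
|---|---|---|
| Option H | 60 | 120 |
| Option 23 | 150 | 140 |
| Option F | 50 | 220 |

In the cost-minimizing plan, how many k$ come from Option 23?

Cheapest first:
Option F (50): use full 220 — 130 k$ to go.
Option H at 60: take all 120 k$ — 10 still needed.
Option 23 (150): take the remaining 10 — done.

10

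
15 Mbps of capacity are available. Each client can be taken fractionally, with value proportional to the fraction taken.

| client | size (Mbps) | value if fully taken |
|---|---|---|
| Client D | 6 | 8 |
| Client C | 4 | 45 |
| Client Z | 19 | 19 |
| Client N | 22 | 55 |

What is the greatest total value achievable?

Rank by value-to-size ratio: Client C 45/4≈11.2, Client N 55/22≈2.5, Client D 8/6≈1.33, Client Z 19/19≈1.
Take all of Client C (4 Mbps, value 45) → 11 Mbps left.
Fill the last 11 Mbps with part of Client N: 11/22 of it earns 27.5.
Total value = 72.5.

72.5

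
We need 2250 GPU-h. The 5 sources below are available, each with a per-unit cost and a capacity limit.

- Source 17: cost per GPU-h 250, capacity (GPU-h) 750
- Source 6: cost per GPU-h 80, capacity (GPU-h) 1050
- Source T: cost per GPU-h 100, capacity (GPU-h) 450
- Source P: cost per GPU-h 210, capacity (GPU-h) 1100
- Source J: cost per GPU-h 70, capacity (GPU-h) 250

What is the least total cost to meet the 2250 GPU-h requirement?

251500

Use sources in increasing cost order.
Source J (70): use full 250 — 2000 GPU-h to go.
Source 6 (80): use full 1050 — 950 GPU-h to go.
Take 450 from Source T at 100 — need 500 more.
Source P (210): take the remaining 500 — done.
Source 17: unused.
Cost = 250×70 + 1050×80 + 450×100 + 500×210 = 251500.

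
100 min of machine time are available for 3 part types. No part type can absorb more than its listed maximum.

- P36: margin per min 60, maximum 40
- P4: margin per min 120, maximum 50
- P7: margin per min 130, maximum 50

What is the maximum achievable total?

Highest margin per min first: P7 130 > P4 120 > P36 60.
P7: +50 to 50 (cap) ; 50 left.
Give P4 50 to hit its cap of 50 ; 0 left.
Total = 120×50 + 130×50 = 12500.

12500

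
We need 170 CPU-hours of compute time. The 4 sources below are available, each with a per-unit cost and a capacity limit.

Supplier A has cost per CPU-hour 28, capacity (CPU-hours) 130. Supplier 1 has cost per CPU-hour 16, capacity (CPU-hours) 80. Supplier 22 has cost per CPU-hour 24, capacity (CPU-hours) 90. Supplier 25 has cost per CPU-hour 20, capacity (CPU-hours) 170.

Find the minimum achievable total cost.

Fill from the cheapest source first.
Supplier 1 (16): use full 80 → 90 CPU-hours to go.
Supplier 25 (20): take the remaining 90 → done.
Supplier 22, Supplier A: unused.
Cost = 80×16 + 90×20 = 3080.

3080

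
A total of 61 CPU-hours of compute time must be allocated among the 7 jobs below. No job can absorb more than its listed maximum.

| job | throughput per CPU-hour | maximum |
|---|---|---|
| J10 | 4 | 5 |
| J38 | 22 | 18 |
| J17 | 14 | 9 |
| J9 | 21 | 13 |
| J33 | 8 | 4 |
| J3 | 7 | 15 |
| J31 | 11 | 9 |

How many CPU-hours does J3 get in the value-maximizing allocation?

Order the jobs by throughput per CPU-hour: J38 22 > J9 21 > J17 14 > J31 11 > J33 8 > J3 7 > J10 4.
Give J38 18 to hit its cap of 18 ; 43 left.
Give J9 13 to hit its cap of 13 ; 30 left.
J17 takes 9 to reach its cap of 9 ; 21 left.
Give J31 9 to hit its cap of 9 ; 12 left.
J33 takes 4 to reach its cap of 4 ; 8 left.
J3 has room for 15 but only 8 remain, so it gets 8.

8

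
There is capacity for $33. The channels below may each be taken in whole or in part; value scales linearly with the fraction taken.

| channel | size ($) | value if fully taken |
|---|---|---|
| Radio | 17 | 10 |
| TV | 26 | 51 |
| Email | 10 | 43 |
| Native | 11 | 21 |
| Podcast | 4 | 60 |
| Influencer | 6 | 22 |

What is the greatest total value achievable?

Sort by value density: Podcast 60/4≈15, Email 43/10≈4.3, Influencer 22/6≈3.67, TV 51/26≈1.96, Native 21/11≈1.91, Radio 10/17≈0.588.
All 4 $ of Podcast fit (value 60) ; 29 remain.
Take all of Email (10 $, value 43) ; 19 $ left.
Take all of Influencer (6 $, value 22) ; 13 $ left.
Only 13 $ remain; take 13/26 of TV for value 51×13/26 = 25.5.
Total value = 150.5.

150.5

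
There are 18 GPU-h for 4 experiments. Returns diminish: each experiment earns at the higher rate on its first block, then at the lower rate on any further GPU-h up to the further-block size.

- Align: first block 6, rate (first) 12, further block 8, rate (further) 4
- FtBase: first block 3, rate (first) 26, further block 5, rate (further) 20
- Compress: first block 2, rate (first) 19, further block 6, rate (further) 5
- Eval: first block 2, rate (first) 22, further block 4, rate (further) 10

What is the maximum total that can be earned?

Treat each block as its own option and order by rate: FtBase/first 26 > Eval/first 22 > FtBase/second 20 > Compress/first 19 > Align/first 12 > Eval/second 10 > Compress/second 5 > Align/second 4.
FtBase/first (26): +3 — 15 left.
Eval first at 22: fill all 2 — 13 left.
FtBase second at 20: fill all 5 — 8 left.
Compress first at 19: fill all 2 — 6 left.
Align first at 12: fill all 6 — 0 left.
Total = 26×3 + 22×2 + 20×5 + 19×2 + 12×6 = 332.

332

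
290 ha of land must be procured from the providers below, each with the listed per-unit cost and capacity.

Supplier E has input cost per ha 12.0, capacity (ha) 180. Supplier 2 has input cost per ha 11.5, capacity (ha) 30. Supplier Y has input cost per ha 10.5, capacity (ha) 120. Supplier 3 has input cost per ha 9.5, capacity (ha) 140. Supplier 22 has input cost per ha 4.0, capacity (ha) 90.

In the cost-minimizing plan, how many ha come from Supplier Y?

60

Use providers in increasing cost order.
Take 90 from Supplier 22 at 4.0 ; need 200 more.
Supplier 3 (9.5): use full 140 ; 60 ha to go.
Supplier Y at 10.5: take 60 of its 120 ; requirement met.
Supplier 2, Supplier E: unused.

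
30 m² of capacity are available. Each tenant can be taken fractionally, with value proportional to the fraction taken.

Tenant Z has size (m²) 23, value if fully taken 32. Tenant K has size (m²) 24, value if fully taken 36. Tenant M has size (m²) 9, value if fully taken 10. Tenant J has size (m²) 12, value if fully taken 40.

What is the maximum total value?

67

Sort by value density: Tenant J 40/12≈3.33, Tenant K 36/24≈1.5, Tenant Z 32/23≈1.39, Tenant M 10/9≈1.11.
Take all of Tenant J (12 m², value 40) → 18 m² left.
Fill the last 18 m² with part of Tenant K: 18/24 of it earns 27.
Total value = 67.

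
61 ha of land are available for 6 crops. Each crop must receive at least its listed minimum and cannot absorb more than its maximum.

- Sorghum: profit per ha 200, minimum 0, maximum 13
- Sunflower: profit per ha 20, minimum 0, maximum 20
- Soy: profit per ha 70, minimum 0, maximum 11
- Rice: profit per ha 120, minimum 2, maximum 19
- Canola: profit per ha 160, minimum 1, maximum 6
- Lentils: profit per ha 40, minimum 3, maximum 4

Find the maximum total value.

6930

Meeting every minimum uses 0+0+0+2+1+3 = 6 ha, leaving 55.
Rank by profit per ha: Sorghum 200 > Canola 160 > Rice 120 > Soy 70 > Lentils 40 > Sunflower 20.
Sorghum: +13 to 13 (cap) — 42 left.
Canola takes 5 more to reach its cap of 6 — 37 left.
Give Rice 17 more to hit its cap of 19 — 20 left.
Give Soy 11 more to hit its cap of 11 — 9 left.
Give Lentils 1 more to hit its cap of 4 — 8 left.
Only 8 left; Sunflower takes them to reach 8.
Total = 200×13 + 20×8 + 70×11 + 120×19 + 160×6 + 40×4 = 6930.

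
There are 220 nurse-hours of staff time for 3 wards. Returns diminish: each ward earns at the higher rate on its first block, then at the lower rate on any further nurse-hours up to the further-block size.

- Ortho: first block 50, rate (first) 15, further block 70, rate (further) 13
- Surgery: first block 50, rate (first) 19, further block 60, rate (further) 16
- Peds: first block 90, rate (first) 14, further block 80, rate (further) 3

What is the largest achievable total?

3500

Treat each block as its own option and order by rate: Surgery/first 19 > Surgery/second 16 > Ortho/first 15 > Peds/first 14 > Ortho/second 13 > Peds/second 3.
Surgery first at 19: fill all 50 → 170 left.
Surgery second at 16: fill all 60 → 110 left.
Ortho/first (15): +50 → 60 left.
Peds/first: +60 of 90 at 14; pool empty.
Total = 19×50 + 16×60 + 15×50 + 14×60 = 3500.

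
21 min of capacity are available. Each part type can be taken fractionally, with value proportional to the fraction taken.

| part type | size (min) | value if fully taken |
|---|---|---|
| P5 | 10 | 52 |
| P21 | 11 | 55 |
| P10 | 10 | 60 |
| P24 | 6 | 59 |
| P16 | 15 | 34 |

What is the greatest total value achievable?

145

Sort by value density: P24 59/6≈9.83, P10 60/10≈6, P5 52/10≈5.2, P21 55/11≈5, P16 34/15≈2.27.
Take all of P24 (6 min, value 59) — 15 min left.
Take all of P10 (10 min, value 60) — 5 min left.
Fill the last 5 min with part of P5: 5/10 of it earns 26.
Total value = 145.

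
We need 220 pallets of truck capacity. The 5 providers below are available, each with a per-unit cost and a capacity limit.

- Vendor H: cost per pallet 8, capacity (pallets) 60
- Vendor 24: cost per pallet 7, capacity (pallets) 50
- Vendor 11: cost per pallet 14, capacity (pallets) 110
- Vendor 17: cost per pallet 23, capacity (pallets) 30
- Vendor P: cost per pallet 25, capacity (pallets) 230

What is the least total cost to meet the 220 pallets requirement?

Cheapest first:
Vendor 24 (7): use full 50 — 170 pallets to go.
Vendor H (8): use full 60 — 110 pallets to go.
Vendor 11 (14): use full 110 — 0 pallets to go.
Vendor 17, Vendor P: unused.
Cost = 50×7 + 60×8 + 110×14 = 2370.

2370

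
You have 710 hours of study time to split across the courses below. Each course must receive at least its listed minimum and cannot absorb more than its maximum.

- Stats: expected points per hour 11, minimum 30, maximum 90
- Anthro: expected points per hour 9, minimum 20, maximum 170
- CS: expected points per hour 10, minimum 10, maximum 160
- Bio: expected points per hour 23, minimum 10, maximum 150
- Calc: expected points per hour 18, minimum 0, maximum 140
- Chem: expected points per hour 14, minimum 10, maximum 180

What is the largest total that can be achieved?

Meeting every minimum uses 30+20+10+10+0+10 = 80 hours, leaving 630.
Rank by expected points per hour: Bio 23 > Calc 18 > Chem 14 > Stats 11 > CS 10 > Anthro 9.
Bio: +140 to 150 (cap) ; 490 left.
Give Calc 140 more to hit its cap of 140 ; 350 left.
Give Chem 170 more to hit its cap of 180 ; 180 left.
Stats: +60 to 90 (cap) ; 120 left.
Only 120 left; CS takes them to reach 130.
Total = 11×90 + 9×20 + 10×130 + 23×150 + 18×140 + 14×180 = 10960.

10960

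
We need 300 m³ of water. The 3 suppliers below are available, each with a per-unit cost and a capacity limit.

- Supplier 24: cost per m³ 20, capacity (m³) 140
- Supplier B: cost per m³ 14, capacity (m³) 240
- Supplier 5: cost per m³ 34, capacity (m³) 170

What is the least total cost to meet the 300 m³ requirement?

Cheapest first:
Take 240 from Supplier B at 14 → need 60 more.
Supplier 24 at 20: take 60 of its 140 → requirement met.
Supplier 5: unused.
Cost = 240×14 + 60×20 = 4560.

4560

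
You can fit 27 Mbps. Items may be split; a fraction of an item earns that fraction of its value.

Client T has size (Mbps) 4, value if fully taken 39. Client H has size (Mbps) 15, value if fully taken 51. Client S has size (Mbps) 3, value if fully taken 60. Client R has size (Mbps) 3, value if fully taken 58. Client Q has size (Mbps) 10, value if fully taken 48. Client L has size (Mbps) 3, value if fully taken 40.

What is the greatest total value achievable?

Rank by value-to-size ratio: Client S 60/3≈20, Client R 58/3≈19.3, Client L 40/3≈13.3, Client T 39/4≈9.75, Client Q 48/10≈4.8, Client H 51/15≈3.4.
Client S: take in full, 3 Mbps for value 60 — 24 left.
Client R: take in full, 3 Mbps for value 58 — 21 left.
Client L: take in full, 3 Mbps for value 40 — 18 left.
All 4 Mbps of Client T fit (value 39) — 14 remain.
Take all of Client Q (10 Mbps, value 48) — 4 Mbps left.
Fill the last 4 Mbps with part of Client H: 4/15 of it earns 13.6.
Total value = 258.6.

258.6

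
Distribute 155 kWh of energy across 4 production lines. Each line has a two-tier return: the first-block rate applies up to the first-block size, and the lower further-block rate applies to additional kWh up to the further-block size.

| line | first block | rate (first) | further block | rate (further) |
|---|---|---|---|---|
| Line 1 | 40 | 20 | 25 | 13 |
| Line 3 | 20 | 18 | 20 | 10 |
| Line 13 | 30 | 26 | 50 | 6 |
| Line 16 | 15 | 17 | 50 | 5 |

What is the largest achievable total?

2750

Treat each block as its own option and order by rate: Line 13/first 26 > Line 1/first 20 > Line 3/first 18 > Line 16/first 17 > Line 1/second 13 > Line 3/second 10 > Line 13/second 6 > Line 16/second 5.
Fill Line 13 first block (30 at 26) — 125 left.
Line 1 first at 20: fill all 40 — 85 left.
Line 3/first (18): +20 — 65 left.
Line 16/first (17): +15 — 50 left.
Line 1 second at 13: fill all 25 — 25 left.
Line 3/second (10): +20 — 5 left.
Line 13/second: +5 of 50 at 6; pool empty.
Total = 26×30 + 20×40 + 18×20 + 17×15 + 13×25 + 10×20 + 6×5 = 2750.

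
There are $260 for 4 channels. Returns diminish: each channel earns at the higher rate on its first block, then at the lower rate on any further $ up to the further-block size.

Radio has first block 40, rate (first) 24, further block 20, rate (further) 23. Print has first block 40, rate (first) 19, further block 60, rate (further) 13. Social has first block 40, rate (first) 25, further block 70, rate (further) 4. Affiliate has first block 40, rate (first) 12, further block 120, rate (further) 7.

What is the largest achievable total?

4580

Rank every tier by rate: Social/tier1 25 > Radio/tier1 24 > Radio/tier2 23 > Print/tier1 19 > Print/tier2 13 > Affiliate/tier1 12 > Affiliate/tier2 7 > Social/tier2 4.
Social/tier1 (25): +40 → 220 left.
Radio/tier1 (24): +40 → 180 left.
Radio tier2 at 23: fill all 20 → 160 left.
Print/tier1 (19): +40 → 120 left.
Print/tier2 (13): +60 → 60 left.
Affiliate tier1 at 12: fill all 40 → 20 left.
Affiliate tier2 at 7: only 20 left, fill 20.
Total = 25×40 + 24×40 + 23×20 + 19×40 + 13×60 + 12×40 + 7×20 = 4580.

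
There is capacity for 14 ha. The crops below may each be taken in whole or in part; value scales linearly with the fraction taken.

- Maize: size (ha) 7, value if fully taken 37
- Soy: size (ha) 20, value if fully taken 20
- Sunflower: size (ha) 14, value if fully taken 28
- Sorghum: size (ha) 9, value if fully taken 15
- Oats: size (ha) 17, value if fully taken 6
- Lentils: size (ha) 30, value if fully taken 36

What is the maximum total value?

51

Best value per unit of size first: Maize 37/7≈5.29, Sunflower 28/14≈2, Sorghum 15/9≈1.67, Lentils 36/30≈1.2, Soy 20/20≈1, Oats 6/17≈0.353.
All 7 ha of Maize fit (value 37) ; 7 remain.
Only 7 ha remain; take 7/14 of Sunflower for value 28×7/14 = 14.
Total value = 51.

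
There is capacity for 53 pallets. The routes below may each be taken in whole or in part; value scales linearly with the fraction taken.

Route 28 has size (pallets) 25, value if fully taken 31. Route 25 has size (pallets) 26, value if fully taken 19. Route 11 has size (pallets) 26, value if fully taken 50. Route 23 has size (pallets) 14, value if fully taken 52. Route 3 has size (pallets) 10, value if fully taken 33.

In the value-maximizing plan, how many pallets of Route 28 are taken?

Best value per unit of size first: Route 23 52/14≈3.71, Route 3 33/10≈3.3, Route 11 50/26≈1.92, Route 28 31/25≈1.24, Route 25 19/26≈0.731.
Take all of Route 23 (14 pallets, value 52) → 39 pallets left.
Take all of Route 3 (10 pallets, value 33) → 29 pallets left.
Route 11: take in full, 26 pallets for value 50 → 3 left.
Only 3 pallets remain; take 3/25 of Route 28 for value 31×3/25 = 3.72.

3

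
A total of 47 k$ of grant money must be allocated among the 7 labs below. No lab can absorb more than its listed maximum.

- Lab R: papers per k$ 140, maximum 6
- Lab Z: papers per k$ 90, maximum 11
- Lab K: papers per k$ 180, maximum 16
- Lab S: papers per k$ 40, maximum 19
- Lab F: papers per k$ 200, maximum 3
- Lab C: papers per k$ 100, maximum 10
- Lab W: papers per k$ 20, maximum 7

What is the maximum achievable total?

Highest papers per k$ first: Lab F 200 > Lab K 180 > Lab R 140 > Lab C 100 > Lab Z 90 > Lab S 40 > Lab W 20.
Give Lab F 3 to hit its cap of 3 ; 44 left.
Lab K: +16 to 16 (cap) ; 28 left.
Give Lab R 6 to hit its cap of 6 ; 22 left.
Lab C takes 10 to reach its cap of 10 ; 12 left.
Give Lab Z 11 to hit its cap of 11 ; 1 left.
Only 1 left; Lab S takes them to reach 1.
Total = 140×6 + 90×11 + 180×16 + 40×1 + 200×3 + 100×10 = 6350.

6350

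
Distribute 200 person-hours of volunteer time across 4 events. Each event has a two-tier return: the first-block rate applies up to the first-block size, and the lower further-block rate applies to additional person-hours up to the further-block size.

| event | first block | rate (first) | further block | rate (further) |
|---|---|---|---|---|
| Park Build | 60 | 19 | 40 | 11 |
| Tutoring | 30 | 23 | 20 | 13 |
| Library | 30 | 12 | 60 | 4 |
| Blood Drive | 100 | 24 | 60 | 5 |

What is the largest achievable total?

4360

Treat each block as its own option and order by rate: Blood Drive/T1 24 > Tutoring/T1 23 > Park Build/T1 19 > Tutoring/T2 13 > Library/T1 12 > Park Build/T2 11 > Blood Drive/T2 5 > Library/T2 4.
Blood Drive/T1 (24): +100 ; 100 left.
Fill Tutoring T1 block (30 at 23) ; 70 left.
Park Build T1 at 19: fill all 60 ; 10 left.
Tutoring/T2: +10 of 20 at 13; pool empty.
Total = 24×100 + 23×30 + 19×60 + 13×10 = 4360.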